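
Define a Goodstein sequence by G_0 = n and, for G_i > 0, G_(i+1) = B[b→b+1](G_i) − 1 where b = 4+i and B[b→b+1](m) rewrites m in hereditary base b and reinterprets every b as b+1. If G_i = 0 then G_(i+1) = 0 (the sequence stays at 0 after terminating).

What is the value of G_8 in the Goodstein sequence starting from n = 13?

23

13 —HB4→ 3·4 + 1 —bump→ 3·5 + 1 = 16 —(−1)→ 15
15 —HB5→ 3·5 —bump→ 3·6 = 18 —(−1)→ 17
17 —HB6→ 2·6 + 5 —bump→ 2·7 + 5 = 19 —(−1)→ 18
18 —HB7→ 2·7 + 4 —bump→ 2·8 + 4 = 20 —(−1)→ 19
19 —HB8→ 2·8 + 3 —bump→ 2·9 + 3 = 21 —(−1)→ 20
20 —HB9→ 2·9 + 2 —bump→ 2·10 + 2 = 22 —(−1)→ 21
21 —HB10→ 2·10 + 1 —bump→ 2·11 + 1 = 23 —(−1)→ 22
22 —HB11→ 2·11 —bump→ 2·12 = 24 —(−1)→ 23
23 —HB12→ 12 + 11 —bump→ 13 + 11 = 24 —(−1)→ 23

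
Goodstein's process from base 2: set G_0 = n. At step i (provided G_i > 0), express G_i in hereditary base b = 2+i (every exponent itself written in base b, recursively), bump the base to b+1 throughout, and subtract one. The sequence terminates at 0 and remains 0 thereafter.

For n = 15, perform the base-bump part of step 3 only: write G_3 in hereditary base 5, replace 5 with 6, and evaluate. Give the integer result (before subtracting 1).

326594

i=0: 15 = 2^(2 + 1) + 2^2 + 2 + 1 (b=2); 2→3: 3^(3 + 1) + 3^3 + 3 + 1 = 112; 112−1 = 111
i=1: 111 = 3^(3 + 1) + 3^3 + 3 (b=3); 3→4: 4^(4 + 1) + 4^4 + 4 = 1284; 1284−1 = 1283
i=2: 1283 = 4^(4 + 1) + 4^4 + 3 (b=4); 4→5: 5^(5 + 1) + 5^5 + 3 = 18753; 18753−1 = 18752
i=3: 18752 = 5^(5 + 1) + 5^5 + 2 (b=5); 5→6: 6^(6 + 1) + 6^6 + 2 = 326594; 326594−1 = 326593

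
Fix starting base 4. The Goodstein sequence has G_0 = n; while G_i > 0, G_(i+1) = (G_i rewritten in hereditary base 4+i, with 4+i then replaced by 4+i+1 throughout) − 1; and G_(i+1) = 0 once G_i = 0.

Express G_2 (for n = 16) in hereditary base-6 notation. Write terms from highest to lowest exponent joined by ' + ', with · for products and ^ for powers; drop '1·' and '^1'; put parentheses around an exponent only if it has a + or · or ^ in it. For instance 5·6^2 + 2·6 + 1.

step 0: 16 = 4^2; sub 5 for 4: 5^2; = 25; G_1 = 25−1 = 24
step 1: 24 = 4·5 + 4; sub 6 for 5: 4·6 + 4; = 28; G_2 = 28−1 = 27

4·6 + 3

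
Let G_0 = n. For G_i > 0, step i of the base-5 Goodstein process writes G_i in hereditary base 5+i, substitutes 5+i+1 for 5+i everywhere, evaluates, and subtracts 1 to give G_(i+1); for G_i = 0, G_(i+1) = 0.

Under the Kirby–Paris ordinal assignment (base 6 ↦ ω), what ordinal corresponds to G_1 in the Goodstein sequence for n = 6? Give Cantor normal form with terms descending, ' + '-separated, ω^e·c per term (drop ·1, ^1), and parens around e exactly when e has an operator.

ω

base 5: 6 = 5 + 1; at 6: 6 + 1 = 7; next = 6
base 6: 6 = 6; at 7: 7 = 7; next = 6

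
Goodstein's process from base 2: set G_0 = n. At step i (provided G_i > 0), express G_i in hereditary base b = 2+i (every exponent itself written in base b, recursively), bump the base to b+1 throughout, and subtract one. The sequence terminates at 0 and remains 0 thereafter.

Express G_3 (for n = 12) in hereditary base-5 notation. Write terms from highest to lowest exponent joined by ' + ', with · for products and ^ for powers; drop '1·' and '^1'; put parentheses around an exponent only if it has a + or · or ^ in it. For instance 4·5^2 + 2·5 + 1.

5^(5 + 1) + 2·5^2 + 2·5

G_0 = 12. HB_2(12) = 2^(2 + 1) + 2^2. Bump = 108. G_1 = 107.
G_1 = 107. HB_3(107) = 3^(3 + 1) + 2·3^2 + 2·3 + 2. Bump = 1066. G_2 = 1065.
G_2 = 1065. HB_4(1065) = 4^(4 + 1) + 2·4^2 + 2·4 + 1. Bump = 15686. G_3 = 15685.
G_3 = 15685. HB_5(15685) = 5^(5 + 1) + 2·5^2 + 2·5. Bump = 280020. G_4 = 280019.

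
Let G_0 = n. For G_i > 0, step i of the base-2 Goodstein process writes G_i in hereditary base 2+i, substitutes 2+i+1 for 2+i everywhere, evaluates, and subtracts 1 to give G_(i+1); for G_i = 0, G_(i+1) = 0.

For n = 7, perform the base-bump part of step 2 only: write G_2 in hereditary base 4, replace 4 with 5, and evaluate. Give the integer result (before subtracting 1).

[0] 7 ≡ 2^2 + 2 + 1 (base 2). Lift 3: 31. −1: 30.
[1] 30 ≡ 3^3 + 3 (base 3). Lift 4: 260. −1: 259.
[2] 259 ≡ 4^4 + 3 (base 4). Lift 5: 3128. −1: 3127.

3128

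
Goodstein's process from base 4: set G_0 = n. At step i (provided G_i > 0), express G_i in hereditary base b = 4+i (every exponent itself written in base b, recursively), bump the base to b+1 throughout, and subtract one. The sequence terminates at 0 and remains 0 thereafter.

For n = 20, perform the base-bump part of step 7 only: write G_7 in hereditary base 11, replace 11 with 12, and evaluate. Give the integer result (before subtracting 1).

(0) 20|_4 = 4^2 + 4 ↦ 5^2 + 5|_5 = 30 ⇒ 29
(1) 29|_5 = 5^2 + 4 ↦ 6^2 + 4|_6 = 40 ⇒ 39
(2) 39|_6 = 6^2 + 3 ↦ 7^2 + 3|_7 = 52 ⇒ 51
(3) 51|_7 = 7^2 + 2 ↦ 8^2 + 2|_8 = 66 ⇒ 65
(4) 65|_8 = 8^2 + 1 ↦ 9^2 + 1|_9 = 82 ⇒ 81
(5) 81|_9 = 9^2 ↦ 10^2|_10 = 100 ⇒ 99
(6) 99|_10 = 9·10 + 9 ↦ 9·11 + 9|_11 = 108 ⇒ 107
(7) 107|_11 = 9·11 + 8 ↦ 9·12 + 8|_12 = 116 ⇒ 115

116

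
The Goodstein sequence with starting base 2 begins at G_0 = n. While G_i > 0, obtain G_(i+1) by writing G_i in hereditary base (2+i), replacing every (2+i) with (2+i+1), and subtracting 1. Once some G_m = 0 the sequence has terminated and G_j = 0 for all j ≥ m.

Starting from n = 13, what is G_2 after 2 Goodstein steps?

1279

G_0 = 13. HB_2(13) = 2^(2 + 1) + 2^2 + 1. Bump = 109. G_1 = 108.
G_1 = 108. HB_3(108) = 3^(3 + 1) + 3^3. Bump = 1280. G_2 = 1279.
G_2 = 1279. HB_4(1279) = 4^(4 + 1) + 3·4^3 + 3·4^2 + 3·4 + 3. Bump = 16093. G_3 = 16092.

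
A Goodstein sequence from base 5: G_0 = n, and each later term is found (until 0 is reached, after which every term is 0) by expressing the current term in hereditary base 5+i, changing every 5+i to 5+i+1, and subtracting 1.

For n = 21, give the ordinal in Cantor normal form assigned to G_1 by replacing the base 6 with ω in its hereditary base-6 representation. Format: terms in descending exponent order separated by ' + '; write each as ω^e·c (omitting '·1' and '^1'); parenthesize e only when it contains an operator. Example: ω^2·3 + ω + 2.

21 —HB5→ 4·5 + 1 —bump→ 4·6 + 1 = 25 —(−1)→ 24
24 —HB6→ 4·6 —bump→ 4·7 = 28 —(−1)→ 27

ω·4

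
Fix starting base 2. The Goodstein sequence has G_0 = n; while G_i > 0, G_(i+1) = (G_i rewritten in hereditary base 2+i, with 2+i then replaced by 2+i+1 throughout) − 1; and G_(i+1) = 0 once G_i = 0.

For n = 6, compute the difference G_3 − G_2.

base 2: 6 = 2^2 + 2; at 3: 3^3 + 3 = 30; next = 29
base 3: 29 = 3^3 + 2; at 4: 4^4 + 2 = 258; next = 257
base 4: 257 = 4^4 + 1; at 5: 5^5 + 1 = 3126; next = 3125

2868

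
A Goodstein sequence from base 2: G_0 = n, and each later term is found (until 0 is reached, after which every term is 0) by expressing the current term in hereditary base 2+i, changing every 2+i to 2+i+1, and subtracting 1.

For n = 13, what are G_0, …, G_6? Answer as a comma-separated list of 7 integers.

13, 108, 1279, 16092, 280711, 5765998, 134219479

G_0=13  [base 2] 2^(2 + 1) + 2^2 + 1  →[2↦3]→  3^(3 + 1) + 3^3 + 1 = 109  −1 ⇒ G_1=108
G_1=108  [base 3] 3^(3 + 1) + 3^3  →[3↦4]→  4^(4 + 1) + 4^4 = 1280  −1 ⇒ G_2=1279
G_2=1279  [base 4] 4^(4 + 1) + 3·4^3 + 3·4^2 + 3·4 + 3  →[4↦5]→  5^(5 + 1) + 3·5^3 + 3·5^2 + 3·5 + 3 = 16093  −1 ⇒ G_3=16092
G_3=16092  [base 5] 5^(5 + 1) + 3·5^3 + 3·5^2 + 3·5 + 2  →[5↦6]→  6^(6 + 1) + 3·6^3 + 3·6^2 + 3·6 + 2 = 280712  −1 ⇒ G_4=280711
G_4=280711  [base 6] 6^(6 + 1) + 3·6^3 + 3·6^2 + 3·6 + 1  →[6↦7]→  7^(7 + 1) + 3·7^3 + 3·7^2 + 3·7 + 1 = 5765999  −1 ⇒ G_5=5765998
G_5=5765998  [base 7] 7^(7 + 1) + 3·7^3 + 3·7^2 + 3·7  →[7↦8]→  8^(8 + 1) + 3·8^3 + 3·8^2 + 3·8 = 134219480  −1 ⇒ G_6=134219479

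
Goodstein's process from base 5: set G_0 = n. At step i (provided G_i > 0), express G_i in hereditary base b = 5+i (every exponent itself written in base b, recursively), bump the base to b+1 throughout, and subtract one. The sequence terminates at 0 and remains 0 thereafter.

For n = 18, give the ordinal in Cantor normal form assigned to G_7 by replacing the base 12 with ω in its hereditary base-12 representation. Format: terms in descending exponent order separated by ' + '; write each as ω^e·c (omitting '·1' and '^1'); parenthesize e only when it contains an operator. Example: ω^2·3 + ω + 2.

ω·2 + 5

[0] 18 ≡ 3·5 + 3 (base 5). Lift 6: 21. −1: 20.
[1] 20 ≡ 3·6 + 2 (base 6). Lift 7: 23. −1: 22.
[2] 22 ≡ 3·7 + 1 (base 7). Lift 8: 25. −1: 24.
[3] 24 ≡ 3·8 (base 8). Lift 9: 27. −1: 26.
[4] 26 ≡ 2·9 + 8 (base 9). Lift 10: 28. −1: 27.
[5] 27 ≡ 2·10 + 7 (base 10). Lift 11: 29. −1: 28.
[6] 28 ≡ 2·11 + 6 (base 11). Lift 12: 30. −1: 29.
[7] 29 ≡ 2·12 + 5 (base 12). Lift 13: 31. −1: 30.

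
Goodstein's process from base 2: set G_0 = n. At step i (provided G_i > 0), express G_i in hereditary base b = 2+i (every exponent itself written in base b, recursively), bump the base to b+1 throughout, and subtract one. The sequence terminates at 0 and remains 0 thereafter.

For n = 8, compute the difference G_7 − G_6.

G_0=8  [base 2] 2^(2 + 1)  →[2↦3]→  3^(3 + 1) = 81  −1 ⇒ G_1=80
G_1=80  [base 3] 2·3^3 + 2·3^2 + 2·3 + 2  →[3↦4]→  2·4^4 + 2·4^2 + 2·4 + 2 = 554  −1 ⇒ G_2=553
G_2=553  [base 4] 2·4^4 + 2·4^2 + 2·4 + 1  →[4↦5]→  2·5^5 + 2·5^2 + 2·5 + 1 = 6311  −1 ⇒ G_3=6310
G_3=6310  [base 5] 2·5^5 + 2·5^2 + 2·5  →[5↦6]→  2·6^6 + 2·6^2 + 2·6 = 93396  −1 ⇒ G_4=93395
G_4=93395  [base 6] 2·6^6 + 2·6^2 + 6 + 5  →[6↦7]→  2·7^7 + 2·7^2 + 7 + 5 = 1647196  −1 ⇒ G_5=1647195
G_5=1647195  [base 7] 2·7^7 + 2·7^2 + 7 + 4  →[7↦8]→  2·8^8 + 2·8^2 + 8 + 4 = 33554572  −1 ⇒ G_6=33554571
G_6=33554571  [base 8] 2·8^8 + 2·8^2 + 8 + 3  →[8↦9]→  2·9^9 + 2·9^2 + 9 + 3 = 774841152  −1 ⇒ G_7=774841151

741286580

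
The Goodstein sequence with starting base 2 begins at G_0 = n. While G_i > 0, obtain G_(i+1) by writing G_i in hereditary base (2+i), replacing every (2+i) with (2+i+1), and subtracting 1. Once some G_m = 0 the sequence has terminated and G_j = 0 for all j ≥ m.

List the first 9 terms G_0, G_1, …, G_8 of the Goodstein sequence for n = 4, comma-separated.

4 —HB2→ 2^2 —bump→ 3^3 = 27 —(−1)→ 26
26 —HB3→ 2·3^2 + 2·3 + 2 —bump→ 2·4^2 + 2·4 + 2 = 42 —(−1)→ 41
41 —HB4→ 2·4^2 + 2·4 + 1 —bump→ 2·5^2 + 2·5 + 1 = 61 —(−1)→ 60
60 —HB5→ 2·5^2 + 2·5 —bump→ 2·6^2 + 2·6 = 84 —(−1)→ 83
83 —HB6→ 2·6^2 + 6 + 5 —bump→ 2·7^2 + 7 + 5 = 110 —(−1)→ 109
109 —HB7→ 2·7^2 + 7 + 4 —bump→ 2·8^2 + 8 + 4 = 140 —(−1)→ 139
139 —HB8→ 2·8^2 + 8 + 3 —bump→ 2·9^2 + 9 + 3 = 174 —(−1)→ 173
173 —HB9→ 2·9^2 + 9 + 2 —bump→ 2·10^2 + 10 + 2 = 212 —(−1)→ 211

4, 26, 41, 60, 83, 109, 139, 173, 211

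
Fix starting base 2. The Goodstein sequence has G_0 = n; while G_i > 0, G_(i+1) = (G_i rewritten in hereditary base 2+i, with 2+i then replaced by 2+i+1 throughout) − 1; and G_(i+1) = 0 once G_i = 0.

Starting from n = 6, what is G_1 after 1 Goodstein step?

base 2: 6 = 2^2 + 2; at 3: 3^3 + 3 = 30; next = 29
base 3: 29 = 3^3 + 2; at 4: 4^4 + 2 = 258; next = 257

29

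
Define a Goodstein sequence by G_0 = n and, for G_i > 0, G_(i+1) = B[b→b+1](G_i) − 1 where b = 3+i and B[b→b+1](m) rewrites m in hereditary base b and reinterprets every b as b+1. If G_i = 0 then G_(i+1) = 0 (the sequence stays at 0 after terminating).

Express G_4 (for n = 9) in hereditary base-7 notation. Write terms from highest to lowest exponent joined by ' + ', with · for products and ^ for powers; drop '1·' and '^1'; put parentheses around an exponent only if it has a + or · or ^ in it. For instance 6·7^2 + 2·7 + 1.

3·7

(0) 9|_3 = 3^2 ↦ 4^2|_4 = 16 ⇒ 15
(1) 15|_4 = 3·4 + 3 ↦ 3·5 + 3|_5 = 18 ⇒ 17
(2) 17|_5 = 3·5 + 2 ↦ 3·6 + 2|_6 = 20 ⇒ 19
(3) 19|_6 = 3·6 + 1 ↦ 3·7 + 1|_7 = 22 ⇒ 21
(4) 21|_7 = 3·7 ↦ 3·8|_8 = 24 ⇒ 23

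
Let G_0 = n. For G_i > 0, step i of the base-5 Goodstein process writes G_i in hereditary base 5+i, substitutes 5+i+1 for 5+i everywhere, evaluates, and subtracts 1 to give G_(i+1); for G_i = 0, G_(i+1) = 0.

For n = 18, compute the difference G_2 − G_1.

base 5: 18 = 3·5 + 3; at 6: 3·6 + 3 = 21; next = 20
base 6: 20 = 3·6 + 2; at 7: 3·7 + 2 = 23; next = 22

2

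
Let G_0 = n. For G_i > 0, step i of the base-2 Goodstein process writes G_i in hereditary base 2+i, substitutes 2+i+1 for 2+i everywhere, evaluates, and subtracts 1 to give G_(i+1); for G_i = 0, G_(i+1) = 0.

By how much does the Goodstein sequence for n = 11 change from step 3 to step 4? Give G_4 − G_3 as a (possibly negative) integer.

11 —HB2→ 2^(2 + 1) + 2 + 1 —bump→ 3^(3 + 1) + 3 + 1 = 85 —(−1)→ 84
84 —HB3→ 3^(3 + 1) + 3 —bump→ 4^(4 + 1) + 4 = 1028 —(−1)→ 1027
1027 —HB4→ 4^(4 + 1) + 3 —bump→ 5^(5 + 1) + 3 = 15628 —(−1)→ 15627
15627 —HB5→ 5^(5 + 1) + 2 —bump→ 6^(6 + 1) + 2 = 279938 —(−1)→ 279937

264310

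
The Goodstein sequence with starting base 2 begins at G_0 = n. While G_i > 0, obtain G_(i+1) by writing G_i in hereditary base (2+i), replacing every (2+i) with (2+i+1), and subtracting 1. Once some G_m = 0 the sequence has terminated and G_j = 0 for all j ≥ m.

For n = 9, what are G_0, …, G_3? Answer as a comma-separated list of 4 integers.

9, 81, 1023, 9842

G_0 = 9. HB_2(9) = 2^(2 + 1) + 1. Bump = 82. G_1 = 81.
G_1 = 81. HB_3(81) = 3^(3 + 1). Bump = 1024. G_2 = 1023.
G_2 = 1023. HB_4(1023) = 3·4^4 + 3·4^3 + 3·4^2 + 3·4 + 3. Bump = 9843. G_3 = 9842.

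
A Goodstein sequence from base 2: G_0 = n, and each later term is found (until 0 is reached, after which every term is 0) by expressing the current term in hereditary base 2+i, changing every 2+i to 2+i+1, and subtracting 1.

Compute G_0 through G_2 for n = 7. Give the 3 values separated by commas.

G_0=7  [base 2] 2^2 + 2 + 1  →[2↦3]→  3^3 + 3 + 1 = 31  −1 ⇒ G_1=30
G_1=30  [base 3] 3^3 + 3  →[3↦4]→  4^4 + 4 = 260  −1 ⇒ G_2=259

7, 30, 259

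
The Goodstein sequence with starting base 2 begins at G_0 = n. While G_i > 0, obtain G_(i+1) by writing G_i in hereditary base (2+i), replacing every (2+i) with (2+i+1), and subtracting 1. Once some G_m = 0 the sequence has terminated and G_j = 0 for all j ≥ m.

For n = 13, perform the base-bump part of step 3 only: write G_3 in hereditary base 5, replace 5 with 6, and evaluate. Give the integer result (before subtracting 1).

280712

base 2: 13 = 2^(2 + 1) + 2^2 + 1; at 3: 3^(3 + 1) + 3^3 + 1 = 109; next = 108
base 3: 108 = 3^(3 + 1) + 3^3; at 4: 4^(4 + 1) + 4^4 = 1280; next = 1279
base 4: 1279 = 4^(4 + 1) + 3·4^3 + 3·4^2 + 3·4 + 3; at 5: 5^(5 + 1) + 3·5^3 + 3·5^2 + 3·5 + 3 = 16093; next = 16092
base 5: 16092 = 5^(5 + 1) + 3·5^3 + 3·5^2 + 3·5 + 2; at 6: 6^(6 + 1) + 3·6^3 + 3·6^2 + 3·6 + 2 = 280712; next = 280711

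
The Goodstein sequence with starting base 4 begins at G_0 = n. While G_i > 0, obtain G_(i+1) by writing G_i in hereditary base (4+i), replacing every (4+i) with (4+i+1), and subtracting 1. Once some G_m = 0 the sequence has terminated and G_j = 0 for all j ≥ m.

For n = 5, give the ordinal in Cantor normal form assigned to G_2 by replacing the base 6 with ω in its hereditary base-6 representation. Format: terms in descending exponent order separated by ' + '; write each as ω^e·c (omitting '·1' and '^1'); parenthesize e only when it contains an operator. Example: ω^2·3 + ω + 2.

[0] 5 ≡ 4 + 1 (base 4). Lift 5: 6. −1: 5.
[1] 5 ≡ 5 (base 5). Lift 6: 6. −1: 5.

5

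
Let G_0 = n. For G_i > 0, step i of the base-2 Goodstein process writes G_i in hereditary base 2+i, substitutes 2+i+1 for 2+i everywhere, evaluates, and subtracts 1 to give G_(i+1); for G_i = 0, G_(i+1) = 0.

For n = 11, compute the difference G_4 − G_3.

[0] 11 ≡ 2^(2 + 1) + 2 + 1 (base 2). Lift 3: 85. −1: 84.
[1] 84 ≡ 3^(3 + 1) + 3 (base 3). Lift 4: 1028. −1: 1027.
[2] 1027 ≡ 4^(4 + 1) + 3 (base 4). Lift 5: 15628. −1: 15627.
[3] 15627 ≡ 5^(5 + 1) + 2 (base 5). Lift 6: 279938. −1: 279937.

264310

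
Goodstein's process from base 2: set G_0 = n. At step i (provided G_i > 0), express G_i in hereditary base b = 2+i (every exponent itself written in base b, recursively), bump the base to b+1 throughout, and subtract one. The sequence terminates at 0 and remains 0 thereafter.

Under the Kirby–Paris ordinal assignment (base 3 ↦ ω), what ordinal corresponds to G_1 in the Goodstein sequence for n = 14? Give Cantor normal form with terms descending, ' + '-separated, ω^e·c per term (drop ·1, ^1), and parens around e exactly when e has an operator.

step 0: 14 = 2^(2 + 1) + 2^2 + 2; sub 3 for 2: 3^(3 + 1) + 3^3 + 3; = 111; G_1 = 111−1 = 110
step 1: 110 = 3^(3 + 1) + 3^3 + 2; sub 4 for 3: 4^(4 + 1) + 4^4 + 2; = 1282; G_2 = 1282−1 = 1281

ω^(ω + 1) + ω^ω + 2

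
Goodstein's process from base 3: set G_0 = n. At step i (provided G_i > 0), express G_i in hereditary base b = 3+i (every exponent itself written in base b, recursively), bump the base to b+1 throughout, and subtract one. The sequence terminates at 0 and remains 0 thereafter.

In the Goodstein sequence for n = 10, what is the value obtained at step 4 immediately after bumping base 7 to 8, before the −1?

10 —HB3→ 3^2 + 1 —bump→ 4^2 + 1 = 17 —(−1)→ 16
16 —HB4→ 4^2 —bump→ 5^2 = 25 —(−1)→ 24
24 —HB5→ 4·5 + 4 —bump→ 4·6 + 4 = 28 —(−1)→ 27
27 —HB6→ 4·6 + 3 —bump→ 4·7 + 3 = 31 —(−1)→ 30
30 —HB7→ 4·7 + 2 —bump→ 4·8 + 2 = 34 —(−1)→ 33

34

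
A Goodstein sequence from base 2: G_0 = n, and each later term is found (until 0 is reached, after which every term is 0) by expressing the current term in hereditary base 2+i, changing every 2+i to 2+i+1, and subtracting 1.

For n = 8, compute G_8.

G_0=8  [base 2] 2^(2 + 1)  →[2↦3]→  3^(3 + 1) = 81  −1 ⇒ G_1=80
G_1=80  [base 3] 2·3^3 + 2·3^2 + 2·3 + 2  →[3↦4]→  2·4^4 + 2·4^2 + 2·4 + 2 = 554  −1 ⇒ G_2=553
G_2=553  [base 4] 2·4^4 + 2·4^2 + 2·4 + 1  →[4↦5]→  2·5^5 + 2·5^2 + 2·5 + 1 = 6311  −1 ⇒ G_3=6310
G_3=6310  [base 5] 2·5^5 + 2·5^2 + 2·5  →[5↦6]→  2·6^6 + 2·6^2 + 2·6 = 93396  −1 ⇒ G_4=93395
G_4=93395  [base 6] 2·6^6 + 2·6^2 + 6 + 5  →[6↦7]→  2·7^7 + 2·7^2 + 7 + 5 = 1647196  −1 ⇒ G_5=1647195
G_5=1647195  [base 7] 2·7^7 + 2·7^2 + 7 + 4  →[7↦8]→  2·8^8 + 2·8^2 + 8 + 4 = 33554572  −1 ⇒ G_6=33554571
G_6=33554571  [base 8] 2·8^8 + 2·8^2 + 8 + 3  →[8↦9]→  2·9^9 + 2·9^2 + 9 + 3 = 774841152  −1 ⇒ G_7=774841151
G_7=774841151  [base 9] 2·9^9 + 2·9^2 + 9 + 2  →[9↦10]→  2·10^10 + 2·10^2 + 10 + 2 = 20000000212  −1 ⇒ G_8=20000000211

20000000211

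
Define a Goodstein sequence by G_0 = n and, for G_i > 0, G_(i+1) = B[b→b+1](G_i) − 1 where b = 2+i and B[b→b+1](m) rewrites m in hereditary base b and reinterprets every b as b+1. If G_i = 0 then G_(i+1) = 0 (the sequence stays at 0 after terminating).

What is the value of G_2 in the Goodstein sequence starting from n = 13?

G_0=13  [base 2] 2^(2 + 1) + 2^2 + 1  →[2↦3]→  3^(3 + 1) + 3^3 + 1 = 109  −1 ⇒ G_1=108
G_1=108  [base 3] 3^(3 + 1) + 3^3  →[3↦4]→  4^(4 + 1) + 4^4 = 1280  −1 ⇒ G_2=1279
G_2=1279  [base 4] 4^(4 + 1) + 3·4^3 + 3·4^2 + 3·4 + 3  →[4↦5]→  5^(5 + 1) + 3·5^3 + 3·5^2 + 3·5 + 3 = 16093  −1 ⇒ G_3=16092

1279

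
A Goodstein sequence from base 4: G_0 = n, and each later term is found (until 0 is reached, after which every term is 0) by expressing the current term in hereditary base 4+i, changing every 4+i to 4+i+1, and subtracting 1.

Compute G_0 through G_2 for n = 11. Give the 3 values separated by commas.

[0] 11 ≡ 2·4 + 3 (base 4). Lift 5: 13. −1: 12.
[1] 12 ≡ 2·5 + 2 (base 5). Lift 6: 14. −1: 13.

11, 12, 13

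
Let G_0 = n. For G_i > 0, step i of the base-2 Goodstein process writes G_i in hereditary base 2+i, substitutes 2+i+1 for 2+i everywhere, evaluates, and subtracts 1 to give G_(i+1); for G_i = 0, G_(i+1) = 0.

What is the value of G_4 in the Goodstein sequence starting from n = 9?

140743

(0) 9|_2 = 2^(2 + 1) + 1 ↦ 3^(3 + 1) + 1|_3 = 82 ⇒ 81
(1) 81|_3 = 3^(3 + 1) ↦ 4^(4 + 1)|_4 = 1024 ⇒ 1023
(2) 1023|_4 = 3·4^4 + 3·4^3 + 3·4^2 + 3·4 + 3 ↦ 3·5^5 + 3·5^3 + 3·5^2 + 3·5 + 3|_5 = 9843 ⇒ 9842
(3) 9842|_5 = 3·5^5 + 3·5^3 + 3·5^2 + 3·5 + 2 ↦ 3·6^6 + 3·6^3 + 3·6^2 + 3·6 + 2|_6 = 140744 ⇒ 140743
(4) 140743|_6 = 3·6^6 + 3·6^3 + 3·6^2 + 3·6 + 1 ↦ 3·7^7 + 3·7^3 + 3·7^2 + 3·7 + 1|_7 = 2471827 ⇒ 2471826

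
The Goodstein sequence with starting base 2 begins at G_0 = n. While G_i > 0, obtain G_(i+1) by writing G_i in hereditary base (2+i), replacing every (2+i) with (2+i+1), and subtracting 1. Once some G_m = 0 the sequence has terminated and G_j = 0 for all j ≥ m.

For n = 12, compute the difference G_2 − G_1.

G_0=12  [base 2] 2^(2 + 1) + 2^2  →[2↦3]→  3^(3 + 1) + 3^3 = 108  −1 ⇒ G_1=107
G_1=107  [base 3] 3^(3 + 1) + 2·3^2 + 2·3 + 2  →[3↦4]→  4^(4 + 1) + 2·4^2 + 2·4 + 2 = 1066  −1 ⇒ G_2=1065

958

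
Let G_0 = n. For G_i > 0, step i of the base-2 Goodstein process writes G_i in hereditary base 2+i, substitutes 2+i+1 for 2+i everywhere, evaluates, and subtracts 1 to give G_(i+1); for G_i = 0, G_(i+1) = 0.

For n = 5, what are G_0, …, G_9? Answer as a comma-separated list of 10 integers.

G_0 = 5. HB_2(5) = 2^2 + 1. Bump = 28. G_1 = 27.
G_1 = 27. HB_3(27) = 3^3. Bump = 256. G_2 = 255.
G_2 = 255. HB_4(255) = 3·4^3 + 3·4^2 + 3·4 + 3. Bump = 468. G_3 = 467.
G_3 = 467. HB_5(467) = 3·5^3 + 3·5^2 + 3·5 + 2. Bump = 776. G_4 = 775.
G_4 = 775. HB_6(775) = 3·6^3 + 3·6^2 + 3·6 + 1. Bump = 1198. G_5 = 1197.
G_5 = 1197. HB_7(1197) = 3·7^3 + 3·7^2 + 3·7. Bump = 1752. G_6 = 1751.
G_6 = 1751. HB_8(1751) = 3·8^3 + 3·8^2 + 2·8 + 7. Bump = 2455. G_7 = 2454.
G_7 = 2454. HB_9(2454) = 3·9^3 + 3·9^2 + 2·9 + 6. Bump = 3326. G_8 = 3325.
G_8 = 3325. HB_10(3325) = 3·10^3 + 3·10^2 + 2·10 + 5. Bump = 4383. G_9 = 4382.

5, 27, 255, 467, 775, 1197, 1751, 2454, 3325, 4382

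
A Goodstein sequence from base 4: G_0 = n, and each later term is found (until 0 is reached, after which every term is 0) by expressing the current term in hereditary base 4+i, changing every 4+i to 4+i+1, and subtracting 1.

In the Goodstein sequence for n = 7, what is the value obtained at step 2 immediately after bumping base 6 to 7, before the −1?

step 0: 7 = 4 + 3; sub 5 for 4: 5 + 3; = 8; G_1 = 8−1 = 7
step 1: 7 = 5 + 2; sub 6 for 5: 6 + 2; = 8; G_2 = 8−1 = 7

8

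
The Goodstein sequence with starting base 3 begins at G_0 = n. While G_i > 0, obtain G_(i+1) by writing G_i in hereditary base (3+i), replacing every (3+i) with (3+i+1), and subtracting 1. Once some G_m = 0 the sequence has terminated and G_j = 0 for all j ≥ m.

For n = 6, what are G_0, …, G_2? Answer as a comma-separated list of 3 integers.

[0] 6 ≡ 2·3 (base 3). Lift 4: 8. −1: 7.
[1] 7 ≡ 4 + 3 (base 4). Lift 5: 8. −1: 7.

6, 7, 7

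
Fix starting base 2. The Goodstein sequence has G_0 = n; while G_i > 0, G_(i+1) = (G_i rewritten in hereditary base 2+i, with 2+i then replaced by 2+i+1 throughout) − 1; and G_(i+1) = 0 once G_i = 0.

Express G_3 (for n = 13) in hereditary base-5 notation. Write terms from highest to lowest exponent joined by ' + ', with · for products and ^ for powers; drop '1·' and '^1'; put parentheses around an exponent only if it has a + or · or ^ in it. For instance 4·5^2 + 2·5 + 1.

G_0=13  [base 2] 2^(2 + 1) + 2^2 + 1  →[2↦3]→  3^(3 + 1) + 3^3 + 1 = 109  −1 ⇒ G_1=108
G_1=108  [base 3] 3^(3 + 1) + 3^3  →[3↦4]→  4^(4 + 1) + 4^4 = 1280  −1 ⇒ G_2=1279
G_2=1279  [base 4] 4^(4 + 1) + 3·4^3 + 3·4^2 + 3·4 + 3  →[4↦5]→  5^(5 + 1) + 3·5^3 + 3·5^2 + 3·5 + 3 = 16093  −1 ⇒ G_3=16092
G_3=16092  [base 5] 5^(5 + 1) + 3·5^3 + 3·5^2 + 3·5 + 2  →[5↦6]→  6^(6 + 1) + 3·6^3 + 3·6^2 + 3·6 + 2 = 280712  −1 ⇒ G_4=280711

5^(5 + 1) + 3·5^3 + 3·5^2 + 3·5 + 2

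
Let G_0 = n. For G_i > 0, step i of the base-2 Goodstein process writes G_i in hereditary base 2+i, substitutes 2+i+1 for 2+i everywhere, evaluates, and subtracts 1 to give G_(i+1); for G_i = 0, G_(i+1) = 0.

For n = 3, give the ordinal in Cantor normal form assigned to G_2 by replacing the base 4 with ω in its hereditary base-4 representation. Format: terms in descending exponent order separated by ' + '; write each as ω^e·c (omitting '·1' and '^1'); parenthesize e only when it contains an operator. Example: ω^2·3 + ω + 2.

i=0: 3 = 2 + 1 (b=2); 2→3: 3 + 1 = 4; 4−1 = 3
i=1: 3 = 3 (b=3); 3→4: 4 = 4; 4−1 = 3
i=2: 3 = 3 (b=4); 4→5: 3 = 3; 3−1 = 2

3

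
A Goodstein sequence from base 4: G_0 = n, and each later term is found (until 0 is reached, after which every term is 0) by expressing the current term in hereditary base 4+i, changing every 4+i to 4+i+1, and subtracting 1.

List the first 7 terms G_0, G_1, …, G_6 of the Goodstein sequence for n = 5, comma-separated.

i=0: 5 = 4 + 1 (b=4); 4→5: 5 + 1 = 6; 6−1 = 5
i=1: 5 = 5 (b=5); 5→6: 6 = 6; 6−1 = 5
i=2: 5 = 5 (b=6); 6→7: 5 = 5; 5−1 = 4
i=3: 4 = 4 (b=7); 7→8: 4 = 4; 4−1 = 3
i=4: 3 = 3 (b=8); 8→9: 3 = 3; 3−1 = 2
i=5: 2 = 2 (b=9); 9→10: 2 = 2; 2−1 = 1

5, 5, 5, 4, 3, 2, 1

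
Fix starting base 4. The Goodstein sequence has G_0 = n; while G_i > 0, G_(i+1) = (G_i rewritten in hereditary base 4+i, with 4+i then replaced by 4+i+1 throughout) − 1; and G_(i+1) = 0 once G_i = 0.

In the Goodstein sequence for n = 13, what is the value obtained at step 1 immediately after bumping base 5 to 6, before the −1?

13 —HB4→ 3·4 + 1 —bump→ 3·5 + 1 = 16 —(−1)→ 15
15 —HB5→ 3·5 —bump→ 3·6 = 18 —(−1)→ 17

18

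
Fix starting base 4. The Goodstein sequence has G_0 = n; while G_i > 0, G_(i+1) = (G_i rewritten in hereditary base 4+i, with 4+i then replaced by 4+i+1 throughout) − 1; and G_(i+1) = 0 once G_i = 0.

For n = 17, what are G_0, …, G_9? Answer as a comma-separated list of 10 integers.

[0] 17 ≡ 4^2 + 1 (base 4). Lift 5: 26. −1: 25.
[1] 25 ≡ 5^2 (base 5). Lift 6: 36. −1: 35.
[2] 35 ≡ 5·6 + 5 (base 6). Lift 7: 40. −1: 39.
[3] 39 ≡ 5·7 + 4 (base 7). Lift 8: 44. −1: 43.
[4] 43 ≡ 5·8 + 3 (base 8). Lift 9: 48. −1: 47.
[5] 47 ≡ 5·9 + 2 (base 9). Lift 10: 52. −1: 51.
[6] 51 ≡ 5·10 + 1 (base 10). Lift 11: 56. −1: 55.
[7] 55 ≡ 5·11 (base 11). Lift 12: 60. −1: 59.
[8] 59 ≡ 4·12 + 11 (base 12). Lift 13: 63. −1: 62.

17, 25, 35, 39, 43, 47, 51, 55, 59, 62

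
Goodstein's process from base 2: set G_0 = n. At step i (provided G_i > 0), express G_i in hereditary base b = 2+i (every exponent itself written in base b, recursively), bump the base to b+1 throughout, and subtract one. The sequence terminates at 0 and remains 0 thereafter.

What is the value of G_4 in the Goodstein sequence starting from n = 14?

326591

[0] 14 ≡ 2^(2 + 1) + 2^2 + 2 (base 2). Lift 3: 111. −1: 110.
[1] 110 ≡ 3^(3 + 1) + 3^3 + 2 (base 3). Lift 4: 1282. −1: 1281.
[2] 1281 ≡ 4^(4 + 1) + 4^4 + 1 (base 4). Lift 5: 18751. −1: 18750.
[3] 18750 ≡ 5^(5 + 1) + 5^5 (base 5). Lift 6: 326592. −1: 326591.
[4] 326591 ≡ 6^(6 + 1) + 5·6^5 + 5·6^4 + 5·6^3 + 5·6^2 + 5·6 + 5 (base 6). Lift 7: 5862841. −1: 5862840.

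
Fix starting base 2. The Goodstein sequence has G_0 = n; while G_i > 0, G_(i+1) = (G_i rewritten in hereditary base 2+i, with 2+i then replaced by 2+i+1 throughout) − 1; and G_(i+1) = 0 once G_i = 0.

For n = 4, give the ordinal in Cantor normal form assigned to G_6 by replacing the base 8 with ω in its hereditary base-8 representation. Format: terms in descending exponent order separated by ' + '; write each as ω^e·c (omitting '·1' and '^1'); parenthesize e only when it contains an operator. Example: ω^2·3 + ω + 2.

base 2: 4 = 2^2; at 3: 3^3 = 27; next = 26
base 3: 26 = 2·3^2 + 2·3 + 2; at 4: 2·4^2 + 2·4 + 2 = 42; next = 41
base 4: 41 = 2·4^2 + 2·4 + 1; at 5: 2·5^2 + 2·5 + 1 = 61; next = 60
base 5: 60 = 2·5^2 + 2·5; at 6: 2·6^2 + 2·6 = 84; next = 83
base 6: 83 = 2·6^2 + 6 + 5; at 7: 2·7^2 + 7 + 5 = 110; next = 109
base 7: 109 = 2·7^2 + 7 + 4; at 8: 2·8^2 + 8 + 4 = 140; next = 139
base 8: 139 = 2·8^2 + 8 + 3; at 9: 2·9^2 + 9 + 3 = 174; next = 173

ω^2·2 + ω + 3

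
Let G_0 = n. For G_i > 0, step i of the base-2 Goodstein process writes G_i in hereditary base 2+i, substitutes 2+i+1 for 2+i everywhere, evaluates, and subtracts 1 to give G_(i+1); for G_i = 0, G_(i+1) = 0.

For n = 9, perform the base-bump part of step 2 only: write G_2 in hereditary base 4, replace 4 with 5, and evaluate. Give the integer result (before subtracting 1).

9843

G_0=9  [base 2] 2^(2 + 1) + 1  →[2↦3]→  3^(3 + 1) + 1 = 82  −1 ⇒ G_1=81
G_1=81  [base 3] 3^(3 + 1)  →[3↦4]→  4^(4 + 1) = 1024  −1 ⇒ G_2=1023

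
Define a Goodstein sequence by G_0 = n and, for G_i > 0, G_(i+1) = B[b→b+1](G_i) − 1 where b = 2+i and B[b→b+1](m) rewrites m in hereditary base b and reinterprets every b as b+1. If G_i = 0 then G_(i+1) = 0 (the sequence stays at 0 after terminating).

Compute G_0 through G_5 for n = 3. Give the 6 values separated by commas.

step 0: 3 = 2 + 1; sub 3 for 2: 3 + 1; = 4; G_1 = 4−1 = 3
step 1: 3 = 3; sub 4 for 3: 4; = 4; G_2 = 4−1 = 3
step 2: 3 = 3; sub 5 for 4: 3; = 3; G_3 = 3−1 = 2
step 3: 2 = 2; sub 6 for 5: 2; = 2; G_4 = 2−1 = 1
step 4: 1 = 1; sub 7 for 6: 1; = 1; G_5 = 1−1 = 0

3, 3, 3, 2, 1, 0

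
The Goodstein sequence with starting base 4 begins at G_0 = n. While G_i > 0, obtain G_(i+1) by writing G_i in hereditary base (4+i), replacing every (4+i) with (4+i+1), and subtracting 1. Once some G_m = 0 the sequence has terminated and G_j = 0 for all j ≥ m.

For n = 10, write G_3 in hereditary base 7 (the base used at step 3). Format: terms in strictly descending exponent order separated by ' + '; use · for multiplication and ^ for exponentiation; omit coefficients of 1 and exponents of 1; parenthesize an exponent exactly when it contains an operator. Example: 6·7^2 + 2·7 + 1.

7 + 6

(0) 10|_4 = 2·4 + 2 ↦ 2·5 + 2|_5 = 12 ⇒ 11
(1) 11|_5 = 2·5 + 1 ↦ 2·6 + 1|_6 = 13 ⇒ 12
(2) 12|_6 = 2·6 ↦ 2·7|_7 = 14 ⇒ 13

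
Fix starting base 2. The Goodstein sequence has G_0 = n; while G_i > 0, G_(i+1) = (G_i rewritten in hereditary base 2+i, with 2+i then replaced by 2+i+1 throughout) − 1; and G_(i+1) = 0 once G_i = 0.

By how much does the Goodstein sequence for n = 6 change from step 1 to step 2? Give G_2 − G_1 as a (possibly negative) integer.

228

6 —HB2→ 2^2 + 2 —bump→ 3^3 + 3 = 30 —(−1)→ 29
29 —HB3→ 3^3 + 2 —bump→ 4^4 + 2 = 258 —(−1)→ 257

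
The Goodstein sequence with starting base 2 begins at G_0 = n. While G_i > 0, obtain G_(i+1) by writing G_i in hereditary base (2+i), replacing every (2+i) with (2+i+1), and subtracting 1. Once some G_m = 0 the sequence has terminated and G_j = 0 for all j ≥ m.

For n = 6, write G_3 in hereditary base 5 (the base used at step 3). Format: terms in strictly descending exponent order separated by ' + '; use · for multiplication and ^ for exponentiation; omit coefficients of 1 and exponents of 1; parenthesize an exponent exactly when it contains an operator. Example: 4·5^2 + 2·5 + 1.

5^5

G_0=6  [base 2] 2^2 + 2  →[2↦3]→  3^3 + 3 = 30  −1 ⇒ G_1=29
G_1=29  [base 3] 3^3 + 2  →[3↦4]→  4^4 + 2 = 258  −1 ⇒ G_2=257
G_2=257  [base 4] 4^4 + 1  →[4↦5]→  5^5 + 1 = 3126  −1 ⇒ G_3=3125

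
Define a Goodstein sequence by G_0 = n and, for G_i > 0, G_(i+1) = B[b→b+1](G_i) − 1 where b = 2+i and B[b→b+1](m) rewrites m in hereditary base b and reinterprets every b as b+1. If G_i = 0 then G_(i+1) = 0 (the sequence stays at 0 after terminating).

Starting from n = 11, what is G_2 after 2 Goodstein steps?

[0] 11 ≡ 2^(2 + 1) + 2 + 1 (base 2). Lift 3: 85. −1: 84.
[1] 84 ≡ 3^(3 + 1) + 3 (base 3). Lift 4: 1028. −1: 1027.
[2] 1027 ≡ 4^(4 + 1) + 3 (base 4). Lift 5: 15628. −1: 15627.

1027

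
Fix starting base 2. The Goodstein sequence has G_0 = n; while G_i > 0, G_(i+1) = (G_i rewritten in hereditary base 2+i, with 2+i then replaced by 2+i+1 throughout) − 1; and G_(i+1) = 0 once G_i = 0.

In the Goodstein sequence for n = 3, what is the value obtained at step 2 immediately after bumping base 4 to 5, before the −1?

3

i=0: 3 = 2 + 1 (b=2); 2→3: 3 + 1 = 4; 4−1 = 3
i=1: 3 = 3 (b=3); 3→4: 4 = 4; 4−1 = 3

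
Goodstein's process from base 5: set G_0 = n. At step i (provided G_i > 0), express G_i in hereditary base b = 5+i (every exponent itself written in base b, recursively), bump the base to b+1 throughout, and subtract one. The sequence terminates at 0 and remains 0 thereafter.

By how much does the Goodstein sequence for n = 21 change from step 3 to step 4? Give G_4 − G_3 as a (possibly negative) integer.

2

[0] 21 ≡ 4·5 + 1 (base 5). Lift 6: 25. −1: 24.
[1] 24 ≡ 4·6 (base 6). Lift 7: 28. −1: 27.
[2] 27 ≡ 3·7 + 6 (base 7). Lift 8: 30. −1: 29.
[3] 29 ≡ 3·8 + 5 (base 8). Lift 9: 32. −1: 31.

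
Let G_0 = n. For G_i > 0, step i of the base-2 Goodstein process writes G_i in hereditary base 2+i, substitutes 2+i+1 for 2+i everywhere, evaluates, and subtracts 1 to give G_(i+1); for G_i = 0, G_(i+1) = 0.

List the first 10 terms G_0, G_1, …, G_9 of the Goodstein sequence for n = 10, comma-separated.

10, 83, 1025, 15625, 279935, 4215754, 84073323, 1937434592, 50000555551, 1426559238830

(0) 10|_2 = 2^(2 + 1) + 2 ↦ 3^(3 + 1) + 3|_3 = 84 ⇒ 83
(1) 83|_3 = 3^(3 + 1) + 2 ↦ 4^(4 + 1) + 2|_4 = 1026 ⇒ 1025
(2) 1025|_4 = 4^(4 + 1) + 1 ↦ 5^(5 + 1) + 1|_5 = 15626 ⇒ 15625
(3) 15625|_5 = 5^(5 + 1) ↦ 6^(6 + 1)|_6 = 279936 ⇒ 279935
(4) 279935|_6 = 5·6^6 + 5·6^5 + 5·6^4 + 5·6^3 + 5·6^2 + 5·6 + 5 ↦ 5·7^7 + 5·7^5 + 5·7^4 + 5·7^3 + 5·7^2 + 5·7 + 5|_7 = 4215755 ⇒ 4215754
(5) 4215754|_7 = 5·7^7 + 5·7^5 + 5·7^4 + 5·7^3 + 5·7^2 + 5·7 + 4 ↦ 5·8^8 + 5·8^5 + 5·8^4 + 5·8^3 + 5·8^2 + 5·8 + 4|_8 = 84073324 ⇒ 84073323
(6) 84073323|_8 = 5·8^8 + 5·8^5 + 5·8^4 + 5·8^3 + 5·8^2 + 5·8 + 3 ↦ 5·9^9 + 5·9^5 + 5·9^4 + 5·9^3 + 5·9^2 + 5·9 + 3|_9 = 1937434593 ⇒ 1937434592
(7) 1937434592|_9 = 5·9^9 + 5·9^5 + 5·9^4 + 5·9^3 + 5·9^2 + 5·9 + 2 ↦ 5·10^10 + 5·10^5 + 5·10^4 + 5·10^3 + 5·10^2 + 5·10 + 2|_10 = 50000555552 ⇒ 50000555551
(8) 50000555551|_10 = 5·10^10 + 5·10^5 + 5·10^4 + 5·10^3 + 5·10^2 + 5·10 + 1 ↦ 5·11^11 + 5·11^5 + 5·11^4 + 5·11^3 + 5·11^2 + 5·11 + 1|_11 = 1426559238831 ⇒ 1426559238830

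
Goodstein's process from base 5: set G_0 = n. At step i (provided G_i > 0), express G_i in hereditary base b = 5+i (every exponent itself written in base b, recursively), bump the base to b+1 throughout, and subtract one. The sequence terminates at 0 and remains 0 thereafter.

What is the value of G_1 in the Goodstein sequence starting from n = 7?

7 —HB5→ 5 + 2 —bump→ 6 + 2 = 8 —(−1)→ 7
7 —HB6→ 6 + 1 —bump→ 7 + 1 = 8 —(−1)→ 7

7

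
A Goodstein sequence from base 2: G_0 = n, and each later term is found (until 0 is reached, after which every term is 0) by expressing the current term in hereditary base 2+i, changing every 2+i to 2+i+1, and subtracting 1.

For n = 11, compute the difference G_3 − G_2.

[0] 11 ≡ 2^(2 + 1) + 2 + 1 (base 2). Lift 3: 85. −1: 84.
[1] 84 ≡ 3^(3 + 1) + 3 (base 3). Lift 4: 1028. −1: 1027.
[2] 1027 ≡ 4^(4 + 1) + 3 (base 4). Lift 5: 15628. −1: 15627.

14600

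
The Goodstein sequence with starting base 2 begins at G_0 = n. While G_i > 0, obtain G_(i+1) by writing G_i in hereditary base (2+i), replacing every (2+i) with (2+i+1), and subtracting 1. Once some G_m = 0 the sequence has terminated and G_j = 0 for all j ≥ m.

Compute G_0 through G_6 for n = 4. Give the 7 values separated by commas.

4, 26, 41, 60, 83, 109, 139

base 2: 4 = 2^2; at 3: 3^3 = 27; next = 26
base 3: 26 = 2·3^2 + 2·3 + 2; at 4: 2·4^2 + 2·4 + 2 = 42; next = 41
base 4: 41 = 2·4^2 + 2·4 + 1; at 5: 2·5^2 + 2·5 + 1 = 61; next = 60
base 5: 60 = 2·5^2 + 2·5; at 6: 2·6^2 + 2·6 = 84; next = 83
base 6: 83 = 2·6^2 + 6 + 5; at 7: 2·7^2 + 7 + 5 = 110; next = 109
base 7: 109 = 2·7^2 + 7 + 4; at 8: 2·8^2 + 8 + 4 = 140; next = 139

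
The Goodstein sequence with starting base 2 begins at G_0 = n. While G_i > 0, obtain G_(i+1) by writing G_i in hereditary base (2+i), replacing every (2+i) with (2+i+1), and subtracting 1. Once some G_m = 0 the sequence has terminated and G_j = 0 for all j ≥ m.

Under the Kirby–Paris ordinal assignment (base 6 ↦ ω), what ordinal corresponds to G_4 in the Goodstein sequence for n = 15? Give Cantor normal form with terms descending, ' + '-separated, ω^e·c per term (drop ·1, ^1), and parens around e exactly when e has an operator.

ω^(ω + 1) + ω^ω + 1

G_0 = 15. HB_2(15) = 2^(2 + 1) + 2^2 + 2 + 1. Bump = 112. G_1 = 111.
G_1 = 111. HB_3(111) = 3^(3 + 1) + 3^3 + 3. Bump = 1284. G_2 = 1283.
G_2 = 1283. HB_4(1283) = 4^(4 + 1) + 4^4 + 3. Bump = 18753. G_3 = 18752.
G_3 = 18752. HB_5(18752) = 5^(5 + 1) + 5^5 + 2. Bump = 326594. G_4 = 326593.
G_4 = 326593. HB_6(326593) = 6^(6 + 1) + 6^6 + 1. Bump = 6588345. G_5 = 6588344.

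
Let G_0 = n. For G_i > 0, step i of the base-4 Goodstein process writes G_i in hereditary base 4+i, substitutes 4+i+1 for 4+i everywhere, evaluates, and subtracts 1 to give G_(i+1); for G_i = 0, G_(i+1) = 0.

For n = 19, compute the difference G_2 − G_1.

19 —HB4→ 4^2 + 3 —bump→ 5^2 + 3 = 28 —(−1)→ 27
27 —HB5→ 5^2 + 2 —bump→ 6^2 + 2 = 38 —(−1)→ 37

10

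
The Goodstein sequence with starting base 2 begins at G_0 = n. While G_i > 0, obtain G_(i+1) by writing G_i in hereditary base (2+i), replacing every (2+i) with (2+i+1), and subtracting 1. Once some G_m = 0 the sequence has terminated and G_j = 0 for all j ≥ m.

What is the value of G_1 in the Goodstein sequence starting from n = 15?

111

base 2: 15 = 2^(2 + 1) + 2^2 + 2 + 1; at 3: 3^(3 + 1) + 3^3 + 3 + 1 = 112; next = 111
base 3: 111 = 3^(3 + 1) + 3^3 + 3; at 4: 4^(4 + 1) + 4^4 + 4 = 1284; next = 1283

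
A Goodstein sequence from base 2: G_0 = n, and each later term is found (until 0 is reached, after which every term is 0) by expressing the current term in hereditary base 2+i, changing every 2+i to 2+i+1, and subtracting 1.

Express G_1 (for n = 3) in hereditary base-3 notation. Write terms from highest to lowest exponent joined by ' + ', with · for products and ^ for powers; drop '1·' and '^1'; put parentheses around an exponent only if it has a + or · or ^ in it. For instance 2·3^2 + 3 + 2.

(0) 3|_2 = 2 + 1 ↦ 3 + 1|_3 = 4 ⇒ 3
(1) 3|_3 = 3 ↦ 4|_4 = 4 ⇒ 3

3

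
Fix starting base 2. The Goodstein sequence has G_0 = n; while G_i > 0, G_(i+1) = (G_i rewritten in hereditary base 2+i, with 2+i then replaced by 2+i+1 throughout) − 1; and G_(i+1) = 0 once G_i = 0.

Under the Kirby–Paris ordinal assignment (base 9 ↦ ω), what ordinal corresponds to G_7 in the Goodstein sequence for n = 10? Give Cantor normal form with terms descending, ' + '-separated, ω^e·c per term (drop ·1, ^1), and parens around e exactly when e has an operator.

i=0: 10 = 2^(2 + 1) + 2 (b=2); 2→3: 3^(3 + 1) + 3 = 84; 84−1 = 83
i=1: 83 = 3^(3 + 1) + 2 (b=3); 3→4: 4^(4 + 1) + 2 = 1026; 1026−1 = 1025
i=2: 1025 = 4^(4 + 1) + 1 (b=4); 4→5: 5^(5 + 1) + 1 = 15626; 15626−1 = 15625
i=3: 15625 = 5^(5 + 1) (b=5); 5→6: 6^(6 + 1) = 279936; 279936−1 = 279935
i=4: 279935 = 5·6^6 + 5·6^5 + 5·6^4 + 5·6^3 + 5·6^2 + 5·6 + 5 (b=6); 6→7: 5·7^7 + 5·7^5 + 5·7^4 + 5·7^3 + 5·7^2 + 5·7 + 5 = 4215755; 4215755−1 = 4215754
i=5: 4215754 = 5·7^7 + 5·7^5 + 5·7^4 + 5·7^3 + 5·7^2 + 5·7 + 4 (b=7); 7→8: 5·8^8 + 5·8^5 + 5·8^4 + 5·8^3 + 5·8^2 + 5·8 + 4 = 84073324; 84073324−1 = 84073323
i=6: 84073323 = 5·8^8 + 5·8^5 + 5·8^4 + 5·8^3 + 5·8^2 + 5·8 + 3 (b=8); 8→9: 5·9^9 + 5·9^5 + 5·9^4 + 5·9^3 + 5·9^2 + 5·9 + 3 = 1937434593; 1937434593−1 = 1937434592
i=7: 1937434592 = 5·9^9 + 5·9^5 + 5·9^4 + 5·9^3 + 5·9^2 + 5·9 + 2 (b=9); 9→10: 5·10^10 + 5·10^5 + 5·10^4 + 5·10^3 + 5·10^2 + 5·10 + 2 = 50000555552; 50000555552−1 = 50000555551

ω^ω·5 + ω^5·5 + ω^4·5 + ω^3·5 + ω^2·5 + ω·5 + 2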